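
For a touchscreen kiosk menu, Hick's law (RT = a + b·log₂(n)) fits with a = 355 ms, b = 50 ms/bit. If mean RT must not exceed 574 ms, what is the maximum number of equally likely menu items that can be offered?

50·log₂ n ≤ 574 − 355 = 219, giving log₂ n ≤ 4.3800 and n ≤ 20.821. The largest whole number is 20.

20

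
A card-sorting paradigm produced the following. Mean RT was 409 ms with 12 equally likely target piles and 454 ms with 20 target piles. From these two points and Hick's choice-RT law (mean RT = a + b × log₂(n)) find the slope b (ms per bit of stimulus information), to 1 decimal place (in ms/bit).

b = (RT₂ − RT₁)/(log₂ n₂ − log₂ n₁) = (454 − 409)/(4.3219 − 3.5850) = 61.061 ms/bit.

61.1 ms/bit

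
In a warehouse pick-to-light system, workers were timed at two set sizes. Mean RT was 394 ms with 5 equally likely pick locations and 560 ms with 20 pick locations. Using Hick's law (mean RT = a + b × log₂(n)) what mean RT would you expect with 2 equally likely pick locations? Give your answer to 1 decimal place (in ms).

Solve the two-equation system in a and b:
  b = (560 − 394) / (log₂ 20 − log₂ 5) = 166 / (4.3219 − 2.3219) = 83.000 ms/bit
  a = 394 − 83.000 × 2.3219 = 201.280 ms
Then RT(2) = 201.280 + 83.000 × log₂ 2 = 201.280 + 83.000 × 1 ≈ 284.280 ms.

284.3 ms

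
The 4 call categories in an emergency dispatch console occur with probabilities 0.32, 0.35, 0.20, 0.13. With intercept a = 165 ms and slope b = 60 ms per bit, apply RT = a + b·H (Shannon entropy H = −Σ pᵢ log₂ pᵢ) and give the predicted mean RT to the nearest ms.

H = 0.32·log₂(1/0.32) + 0.35·log₂(1/0.35) + 0.20·log₂(1/0.20) + 0.13·log₂(1/0.13) = 1.9032 bits.
RT = 165 + 60 × 1.9032 = 279.19 ms.

279 ms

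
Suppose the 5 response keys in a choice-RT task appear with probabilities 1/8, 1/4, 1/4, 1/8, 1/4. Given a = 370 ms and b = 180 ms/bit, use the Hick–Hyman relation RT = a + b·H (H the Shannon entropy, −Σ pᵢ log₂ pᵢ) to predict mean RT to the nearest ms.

775 ms

H = −Σ pᵢ log₂ pᵢ = 0.125·3 + 0.25·2 + 0.25·2 + 0.125·3 + 0.25·2 = 2.250 bits.
RT = 370 + 180 × 2.250 = 775.00 ms.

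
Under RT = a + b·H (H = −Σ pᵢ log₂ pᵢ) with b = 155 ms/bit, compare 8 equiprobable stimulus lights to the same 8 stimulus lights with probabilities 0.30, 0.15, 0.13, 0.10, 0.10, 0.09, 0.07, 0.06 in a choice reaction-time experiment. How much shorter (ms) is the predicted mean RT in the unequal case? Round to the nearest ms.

Equiprobable entropy H₀ = log₂ 8 = 3.0000 bits.
Skewed entropy H = −Σ pᵢ log₂ pᵢ = 2.8034 bits.
ΔRT = b·(H₀ − H) = 155 × 0.1966 = 30.47 ms.

30 ms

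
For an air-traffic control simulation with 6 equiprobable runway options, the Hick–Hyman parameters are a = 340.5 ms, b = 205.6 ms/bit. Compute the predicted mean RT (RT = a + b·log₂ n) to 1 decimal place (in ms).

872.0 ms

log₂(6) = 2.5850 bits, so RT = 340.5 + 205.6 × 2.5850 ≈ 871.968 ms.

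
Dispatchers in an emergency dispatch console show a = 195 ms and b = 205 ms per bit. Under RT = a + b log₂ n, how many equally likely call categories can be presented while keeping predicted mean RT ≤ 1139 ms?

24

205·log₂ n ≤ 1139 − 195 = 944, giving log₂ n ≤ 4.6049 and n ≤ 24.334. The largest whole number is 24.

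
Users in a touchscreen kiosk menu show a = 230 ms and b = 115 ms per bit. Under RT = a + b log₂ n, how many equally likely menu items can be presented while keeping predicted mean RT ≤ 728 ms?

115·log₂ n ≤ 728 − 230 = 498, giving log₂ n ≤ 4.3304 and n ≤ 20.118. The largest whole number is 20.

20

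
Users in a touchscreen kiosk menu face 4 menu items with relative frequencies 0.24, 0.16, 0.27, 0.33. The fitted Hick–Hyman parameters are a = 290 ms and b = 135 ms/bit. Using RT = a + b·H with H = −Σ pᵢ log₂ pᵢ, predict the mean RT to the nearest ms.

H = 0.24·log₂(1/0.24) + 0.16·log₂(1/0.16) + 0.27·log₂(1/0.27) + 0.33·log₂(1/0.33) = 1.9550 bits.
RT = 290 + 135 × 1.9550 = 553.92 ms.

554 ms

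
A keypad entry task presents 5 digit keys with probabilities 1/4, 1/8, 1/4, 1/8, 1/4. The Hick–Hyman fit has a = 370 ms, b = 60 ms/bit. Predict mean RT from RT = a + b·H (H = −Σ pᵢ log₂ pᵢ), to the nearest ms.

505 ms

Each term −pᵢ log₂ pᵢ: 0.25·2 + 0.125·3 + 0.25·2 + 0.125·3 + 0.25·2; summed, H = 2.250 bits.
Mean RT = a + bH = 370 + 60·2.250 = 505.00 ms.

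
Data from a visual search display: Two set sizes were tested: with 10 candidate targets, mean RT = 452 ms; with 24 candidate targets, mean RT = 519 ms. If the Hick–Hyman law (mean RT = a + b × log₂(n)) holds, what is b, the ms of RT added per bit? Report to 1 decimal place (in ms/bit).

Slope: b = (519 − 452) / (log₂ 24 − log₂ 10) = 67/1.2630 = 53.047 ms/bit.

53.0 ms/bit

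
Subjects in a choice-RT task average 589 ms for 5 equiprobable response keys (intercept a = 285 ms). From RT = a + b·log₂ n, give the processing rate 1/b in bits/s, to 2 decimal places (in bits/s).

b = (589 − 285)/log₂ 5 = 304/2.3219 = 130.926 ms per bit = 0.13093 s/bit; the reciprocal is 7.638 bits/s.

7.64 bits/s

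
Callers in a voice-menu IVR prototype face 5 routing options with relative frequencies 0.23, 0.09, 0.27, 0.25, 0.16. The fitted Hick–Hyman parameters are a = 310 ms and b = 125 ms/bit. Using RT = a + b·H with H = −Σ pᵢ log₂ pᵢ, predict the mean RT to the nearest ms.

589 ms

Entropy contributions −pᵢ log₂ pᵢ: 0.4877, 0.3127, 0.5100, 0.5000, 0.4230; sum H = 2.2334 bits.
RT = a + bH = 310 + 125·2.2334 = 589.17 ms.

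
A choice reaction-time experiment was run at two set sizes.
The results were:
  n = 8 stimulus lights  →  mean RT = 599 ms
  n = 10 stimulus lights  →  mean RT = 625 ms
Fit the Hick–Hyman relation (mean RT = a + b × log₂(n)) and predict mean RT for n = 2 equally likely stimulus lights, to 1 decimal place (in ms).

With log₂ n on the abscissa the relation is linear; from the two conditions:
  b = (625 − 599) / (log₂ 10 − log₂ 8) = 26 / (3.3219 − 3) = 80.763 ms/bit
  a = 599 − 80.763 × 3 = 356.710 ms
Then RT(2) = 356.710 + 80.763 × log₂ 2 = 356.710 + 80.763 × 1 ≈ 437.473 ms.

437.5 ms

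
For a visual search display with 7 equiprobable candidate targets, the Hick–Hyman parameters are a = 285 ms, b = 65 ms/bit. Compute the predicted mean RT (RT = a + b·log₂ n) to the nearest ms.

467 ms

log₂(7) = 2.8074 bits, so RT = 285 + 65 × 2.8074 ≈ 467.478 ms.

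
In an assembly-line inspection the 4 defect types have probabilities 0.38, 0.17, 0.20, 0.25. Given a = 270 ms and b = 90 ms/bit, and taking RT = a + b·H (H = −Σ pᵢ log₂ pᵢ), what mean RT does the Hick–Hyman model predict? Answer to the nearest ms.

444 ms

H = 0.38·log₂(1/0.38) + 0.17·log₂(1/0.17) + 0.20·log₂(1/0.20) + 0.25·log₂(1/0.25) = 1.9294 bits.
RT = 270 + 90 × 1.9294 = 443.65 ms.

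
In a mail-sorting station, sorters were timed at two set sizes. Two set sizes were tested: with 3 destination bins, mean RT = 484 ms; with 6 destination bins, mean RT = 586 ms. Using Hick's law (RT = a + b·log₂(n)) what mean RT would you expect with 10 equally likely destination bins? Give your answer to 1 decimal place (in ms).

661.2 ms

Solve the two-equation system in a and b:
  b = (586 − 484) / (log₂ 6 − log₂ 3) = 102 / (2.5850 − 1.5850) = 102.000 ms/bit
  a = 484 − 102.000 × 1.5850 = 322.334 ms
Then RT(10) = 322.334 + 102.000 × log₂ 10 = 322.334 + 102.000 × 3.3219 ≈ 661.170 ms.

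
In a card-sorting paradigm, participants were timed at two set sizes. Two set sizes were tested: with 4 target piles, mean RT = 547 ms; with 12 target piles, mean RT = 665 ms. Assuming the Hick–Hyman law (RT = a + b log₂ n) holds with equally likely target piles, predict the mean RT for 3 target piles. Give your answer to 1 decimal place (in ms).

Fit slope and intercept:
  b = (665 − 547) / (log₂ 12 − log₂ 4) = 118 / (3.5850 − 2) = 74.450 ms/bit
  a = 547 − 74.450 × 2 = 398.101 ms
Then RT(3) = 398.101 + 74.450 × log₂ 3 = 398.101 + 74.450 × 1.5850 ≈ 516.101 ms.

516.1 ms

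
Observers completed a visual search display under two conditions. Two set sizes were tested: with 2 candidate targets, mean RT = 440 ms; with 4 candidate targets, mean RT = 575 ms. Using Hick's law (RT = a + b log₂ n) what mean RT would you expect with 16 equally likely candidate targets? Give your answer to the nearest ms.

With log₂ n on the abscissa the relation is linear; from the two conditions:
  b = (575 − 440) / (log₂ 4 − log₂ 2) = 135 / (2 − 1) = 135 ms/bit
  a = 440 − 135 × 1 = 305 ms
Then RT(16) = 305 + 135 × log₂ 16 = 305 + 135 × 4 ≈ 845.000 ms.

845 ms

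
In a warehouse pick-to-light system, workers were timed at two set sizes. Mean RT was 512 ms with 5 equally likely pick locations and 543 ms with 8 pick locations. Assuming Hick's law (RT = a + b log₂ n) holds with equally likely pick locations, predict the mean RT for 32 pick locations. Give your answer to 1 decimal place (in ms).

With log₂ n on the abscissa the relation is linear; from the two conditions:
  b = (543 − 512) / (log₂ 8 − log₂ 5) = 31 / (3 − 2.3219) = 45.718 ms/bit
  a = 512 − 45.718 × 2.3219 = 405.846 ms
Then RT(32) = 405.846 + 45.718 × log₂ 32 = 405.846 + 45.718 × 5 ≈ 634.436 ms.

634.4 ms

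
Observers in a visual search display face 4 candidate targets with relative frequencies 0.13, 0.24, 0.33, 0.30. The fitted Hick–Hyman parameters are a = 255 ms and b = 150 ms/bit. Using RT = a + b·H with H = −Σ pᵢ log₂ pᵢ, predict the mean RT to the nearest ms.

H = 0.13·log₂(1/0.13) + 0.24·log₂(1/0.24) + 0.33·log₂(1/0.33) + 0.30·log₂(1/0.30) = 1.9257 bits.
RT = 255 + 150 × 1.9257 = 543.85 ms.

544 ms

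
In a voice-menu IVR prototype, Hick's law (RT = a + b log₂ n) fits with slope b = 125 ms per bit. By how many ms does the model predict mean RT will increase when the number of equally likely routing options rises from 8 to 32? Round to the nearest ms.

ΔRT = (a + b log₂ n₂) − (a + b log₂ n₁) = b·(log₂ n₂ − log₂ n₁).
log₂(32) − log₂(8) = log₂(32/8) = log₂(4) = 2.
ΔRT = 125 × 2.0000 = 250.000 ms.

250 ms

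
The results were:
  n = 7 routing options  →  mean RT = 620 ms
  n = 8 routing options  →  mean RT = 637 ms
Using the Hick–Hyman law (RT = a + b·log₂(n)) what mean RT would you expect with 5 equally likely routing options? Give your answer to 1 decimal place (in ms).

577.2 ms

Fit slope and intercept:
  b = (637 − 620) / (log₂ 8 − log₂ 7) = 17 / (3 − 2.8074) = 88.245 ms/bit
  a = 620 − 88.245 × 2.8074 = 372.264 ms
Then RT(5) = 372.264 + 88.245 × log₂ 5 = 372.264 + 88.245 × 2.3219 ≈ 577.163 ms.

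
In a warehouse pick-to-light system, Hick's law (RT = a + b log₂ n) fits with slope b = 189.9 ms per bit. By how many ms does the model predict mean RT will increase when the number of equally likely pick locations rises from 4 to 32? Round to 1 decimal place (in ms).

ΔRT = (a + b log₂ n₂) − (a + b log₂ n₁) = b·(log₂ n₂ − log₂ n₁).
log₂(32) − log₂(4) = log₂(32/4) = log₂(8) = 3.
ΔRT = 189.9 × 3.0000 = 569.700 ms.

569.7 ms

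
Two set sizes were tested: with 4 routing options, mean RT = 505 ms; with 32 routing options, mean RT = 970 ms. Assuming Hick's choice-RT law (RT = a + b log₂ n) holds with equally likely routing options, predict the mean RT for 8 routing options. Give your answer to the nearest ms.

RT is linear in log₂ n, so two points fix the line:
  b = (970 − 505) / (log₂ 32 − log₂ 4) = 465 / (5 − 2) = 155 ms/bit
  a = 505 − 155 × 2 = 195 ms
Then RT(8) = 195 + 155 × log₂ 8 = 195 + 155 × 3 ≈ 660.000 ms.

660 ms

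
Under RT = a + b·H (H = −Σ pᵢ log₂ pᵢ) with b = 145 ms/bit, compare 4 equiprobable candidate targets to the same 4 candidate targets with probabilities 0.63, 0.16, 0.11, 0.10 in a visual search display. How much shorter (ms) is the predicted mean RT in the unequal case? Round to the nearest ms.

69 ms

Equiprobable entropy H₀ = log₂ 4 = 2.0000 bits.
Skewed entropy H = −Σ pᵢ log₂ pᵢ = 1.5254 bits.
ΔRT = b·(H₀ − H) = 145 × 0.4746 = 68.81 ms.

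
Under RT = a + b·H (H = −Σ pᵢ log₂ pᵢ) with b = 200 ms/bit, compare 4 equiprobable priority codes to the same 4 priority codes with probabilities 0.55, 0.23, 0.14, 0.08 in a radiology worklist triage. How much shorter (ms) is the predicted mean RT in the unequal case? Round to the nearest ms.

The RT saving is b·ΔH. Equiprobable H₀ = log₂(4) = 2.0000 bits; with the given probabilities H = 1.6507 bits.
b·(H₀ − H) = 200 × (2.0000 − 1.6507) = 69.87 ms.

70 ms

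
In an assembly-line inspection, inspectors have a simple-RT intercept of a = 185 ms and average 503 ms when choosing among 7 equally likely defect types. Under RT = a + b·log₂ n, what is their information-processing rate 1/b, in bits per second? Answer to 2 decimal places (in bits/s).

8.83 bits/s

b = (503 − 185)/log₂ 7 = 318/2.8074 = 113.274 ms per bit = 0.11327 s/bit; the reciprocal is 8.828 bits/s.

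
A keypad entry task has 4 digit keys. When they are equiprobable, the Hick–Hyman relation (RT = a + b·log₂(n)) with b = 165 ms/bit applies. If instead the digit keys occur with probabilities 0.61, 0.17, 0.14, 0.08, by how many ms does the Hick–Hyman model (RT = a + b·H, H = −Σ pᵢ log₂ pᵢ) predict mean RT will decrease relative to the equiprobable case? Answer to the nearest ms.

73 ms

The RT saving is b·ΔH. Equiprobable H₀ = log₂(4) = 2.0000 bits; with the given probabilities H = 1.5582 bits.
b·(H₀ − H) = 165 × (2.0000 − 1.5582) = 72.90 ms.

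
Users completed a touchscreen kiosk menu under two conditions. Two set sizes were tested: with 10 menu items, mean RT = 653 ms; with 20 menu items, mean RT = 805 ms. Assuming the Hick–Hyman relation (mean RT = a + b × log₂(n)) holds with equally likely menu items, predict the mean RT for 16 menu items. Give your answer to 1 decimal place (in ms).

756.1 ms

Fit slope and intercept:
  b = (805 − 653) / (log₂ 20 − log₂ 10) = 152 / (4.3219 − 3.3219) = 152.000 ms/bit
  a = 653 − 152.000 × 3.3219 = 148.067 ms
Then RT(16) = 148.067 + 152.000 × log₂ 16 = 148.067 + 152.000 × 4 ≈ 756.067 ms.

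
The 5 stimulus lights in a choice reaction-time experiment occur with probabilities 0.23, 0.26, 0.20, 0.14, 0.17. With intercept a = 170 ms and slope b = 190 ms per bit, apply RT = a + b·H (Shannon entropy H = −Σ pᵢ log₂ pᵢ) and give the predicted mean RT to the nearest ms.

H = 0.23·log₂(1/0.23) + 0.26·log₂(1/0.26) + 0.20·log₂(1/0.20) + 0.14·log₂(1/0.14) + 0.17·log₂(1/0.17) = 2.2890 bits.
RT = 170 + 190 × 2.2890 = 604.92 ms.

605 ms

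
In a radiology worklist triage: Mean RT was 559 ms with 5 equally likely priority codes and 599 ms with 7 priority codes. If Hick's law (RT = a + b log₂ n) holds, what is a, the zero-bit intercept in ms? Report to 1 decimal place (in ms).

367.7 ms

The slope on a log₂ axis is (599 − 559) / (2.8074 − 2.3219) = 82.402 ms/bit.
Intercept: a = 559 − 82.402·log₂(5) = 367.669 ms.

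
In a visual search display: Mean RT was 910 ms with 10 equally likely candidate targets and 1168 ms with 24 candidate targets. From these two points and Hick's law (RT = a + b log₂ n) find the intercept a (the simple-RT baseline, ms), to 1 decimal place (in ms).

b = (RT₂ − RT₁)/(log₂ n₂ − log₂ n₁) = (1168 − 910)/(4.5850 − 3.3219) = 204.270 ms/bit.
Intercept: a = 910 − 204.270·log₂(10) = 231.430 ms.

231.4 ms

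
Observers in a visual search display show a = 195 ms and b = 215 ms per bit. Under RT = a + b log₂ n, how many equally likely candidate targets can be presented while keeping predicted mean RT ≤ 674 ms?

Set 195 + 215·log₂ n ≤ 674 → log₂ n ≤ (674 − 195)/215 = 2.2279.
So n ≤ 2^2.2279 = 4.685; the largest integer n is 4.

4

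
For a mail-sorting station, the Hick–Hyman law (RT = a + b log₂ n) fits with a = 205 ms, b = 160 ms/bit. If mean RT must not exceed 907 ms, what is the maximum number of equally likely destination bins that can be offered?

20

Set 205 + 160·log₂ n ≤ 907 → log₂ n ≤ (907 − 205)/160 = 4.3875.
So n ≤ 2^4.3875 = 20.930; the largest integer n is 20.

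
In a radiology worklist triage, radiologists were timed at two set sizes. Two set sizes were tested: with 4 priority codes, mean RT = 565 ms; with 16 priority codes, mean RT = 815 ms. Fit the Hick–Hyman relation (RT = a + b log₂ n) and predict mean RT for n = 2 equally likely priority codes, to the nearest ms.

RT is linear in log₂ n, so two points fix the line:
  b = (815 − 565) / (log₂ 16 − log₂ 4) = 250 / (4 − 2) = 125 ms/bit
  a = 565 − 125 × 2 = 315 ms
Then RT(2) = 315 + 125 × log₂ 2 = 315 + 125 × 1 ≈ 440.000 ms.

440 ms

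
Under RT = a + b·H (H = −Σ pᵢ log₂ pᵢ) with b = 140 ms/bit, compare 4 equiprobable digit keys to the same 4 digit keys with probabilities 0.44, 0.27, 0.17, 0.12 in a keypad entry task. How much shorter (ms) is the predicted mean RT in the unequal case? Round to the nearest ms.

23 ms

The RT saving is b·ΔH. Equiprobable H₀ = log₂(4) = 2.0000 bits; with the given probabilities H = 1.8328 bits.
b·(H₀ − H) = 140 × (2.0000 − 1.8328) = 23.40 ms.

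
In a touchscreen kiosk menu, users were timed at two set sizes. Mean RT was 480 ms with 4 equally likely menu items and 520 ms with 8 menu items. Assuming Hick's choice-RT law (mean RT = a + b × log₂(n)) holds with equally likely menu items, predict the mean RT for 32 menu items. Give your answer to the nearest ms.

With log₂ n on the abscissa the relation is linear; from the two conditions:
  b = (520 − 480) / (log₂ 8 − log₂ 4) = 40 / (3 − 2) = 40 ms/bit
  a = 480 − 40 × 2 = 400 ms
Then RT(32) = 400 + 40 × log₂ 32 = 400 + 40 × 5 ≈ 600.000 ms.

600 ms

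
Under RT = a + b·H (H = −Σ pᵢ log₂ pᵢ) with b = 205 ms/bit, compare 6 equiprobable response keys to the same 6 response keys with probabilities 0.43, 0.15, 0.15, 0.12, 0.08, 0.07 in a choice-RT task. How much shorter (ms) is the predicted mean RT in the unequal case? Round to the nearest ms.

64 ms

Equiprobable entropy H₀ = log₂ 6 = 2.5850 bits.
Skewed entropy H = −Σ pᵢ log₂ pᵢ = 2.2718 bits.
ΔRT = b·(H₀ − H) = 205 × 0.3132 = 64.20 ms.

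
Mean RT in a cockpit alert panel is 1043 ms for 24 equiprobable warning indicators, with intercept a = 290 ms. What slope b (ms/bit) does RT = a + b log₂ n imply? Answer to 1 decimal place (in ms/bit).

log₂(24) = 4.5850 bits.
b = (RT − a)/log₂ n = (1043 − 290) / 4.5850 = 164.233 ms/bit.

164.2 ms/bit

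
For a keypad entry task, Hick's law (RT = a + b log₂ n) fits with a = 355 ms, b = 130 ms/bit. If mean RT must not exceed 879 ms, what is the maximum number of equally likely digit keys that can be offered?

Set 355 + 130·log₂ n ≤ 879 → log₂ n ≤ (879 − 355)/130 = 4.0308.
So n ≤ 2^4.0308 = 16.345; the largest integer n is 16.

16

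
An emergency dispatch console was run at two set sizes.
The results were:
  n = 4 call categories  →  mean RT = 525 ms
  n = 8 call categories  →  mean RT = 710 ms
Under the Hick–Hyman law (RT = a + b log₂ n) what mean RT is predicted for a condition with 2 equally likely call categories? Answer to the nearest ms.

Fit slope and intercept:
  b = (710 − 525) / (log₂ 8 − log₂ 4) = 185 / (3 − 2) = 185 ms/bit
  a = 525 − 185 × 2 = 155 ms
Then RT(2) = 155 + 185 × log₂ 2 = 155 + 185 × 1 ≈ 340.000 ms.

340 ms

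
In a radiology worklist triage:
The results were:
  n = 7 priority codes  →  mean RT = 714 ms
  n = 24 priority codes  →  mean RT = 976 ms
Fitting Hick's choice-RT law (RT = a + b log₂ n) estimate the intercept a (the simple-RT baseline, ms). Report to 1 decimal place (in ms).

The slope on a log₂ axis is (976 − 714) / (4.5850 − 2.8074) = 147.389 ms/bit.
Intercept: a = 714 − 147.389·log₂(7) = 300.226 ms.

300.2 ms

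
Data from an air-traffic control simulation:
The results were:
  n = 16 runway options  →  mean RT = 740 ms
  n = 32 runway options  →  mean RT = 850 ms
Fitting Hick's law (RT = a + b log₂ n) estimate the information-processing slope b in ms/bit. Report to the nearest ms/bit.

110 ms/bit

Slope: b = (850 − 740) / (log₂ 32 − log₂ 16) = 110/1.0000 = 110 ms/bit.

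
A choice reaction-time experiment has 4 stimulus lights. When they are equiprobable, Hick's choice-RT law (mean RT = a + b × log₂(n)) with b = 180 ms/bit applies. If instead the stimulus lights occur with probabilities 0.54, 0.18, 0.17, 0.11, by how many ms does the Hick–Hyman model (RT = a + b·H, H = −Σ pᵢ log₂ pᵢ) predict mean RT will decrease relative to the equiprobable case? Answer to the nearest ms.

Equiprobable entropy H₀ = log₂ 4 = 2.0000 bits.
Skewed entropy H = −Σ pᵢ log₂ pᵢ = 1.7102 bits.
ΔRT = b·(H₀ − H) = 180 × 0.2898 = 52.16 ms.

52 ms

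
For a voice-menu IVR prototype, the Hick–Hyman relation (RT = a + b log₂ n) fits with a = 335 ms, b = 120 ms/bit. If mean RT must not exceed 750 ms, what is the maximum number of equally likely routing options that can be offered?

Set 335 + 120·log₂ n ≤ 750 → log₂ n ≤ (750 − 335)/120 = 3.4583.
So n ≤ 2^3.4583 = 10.992; the largest integer n is 10.

10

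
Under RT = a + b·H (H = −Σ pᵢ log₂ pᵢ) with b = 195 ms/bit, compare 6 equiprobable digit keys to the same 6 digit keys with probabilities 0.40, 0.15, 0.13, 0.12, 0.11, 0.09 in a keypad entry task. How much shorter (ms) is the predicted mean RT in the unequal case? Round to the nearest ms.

45 ms

Equiprobable entropy H₀ = log₂ 6 = 2.5850 bits.
Skewed entropy H = −Σ pᵢ log₂ pᵢ = 2.3520 bits.
ΔRT = b·(H₀ − H) = 195 × 0.2330 = 45.43 ms.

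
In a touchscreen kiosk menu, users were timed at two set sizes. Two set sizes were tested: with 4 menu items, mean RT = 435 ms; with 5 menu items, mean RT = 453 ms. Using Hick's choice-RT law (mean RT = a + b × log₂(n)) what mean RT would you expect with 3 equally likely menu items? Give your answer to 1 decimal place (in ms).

Fit slope and intercept:
  b = (453 − 435) / (log₂ 5 − log₂ 4) = 18 / (2.3219 − 2) = 55.913 ms/bit
  a = 435 − 55.913 × 2 = 323.174 ms
Then RT(3) = 323.174 + 55.913 × log₂ 3 = 323.174 + 55.913 × 1.5850 ≈ 411.794 ms.

411.8 ms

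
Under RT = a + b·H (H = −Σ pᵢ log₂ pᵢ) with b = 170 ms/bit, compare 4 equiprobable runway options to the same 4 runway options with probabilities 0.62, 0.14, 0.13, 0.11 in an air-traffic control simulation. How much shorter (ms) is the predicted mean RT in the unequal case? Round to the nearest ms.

The RT saving is b·ΔH. Equiprobable H₀ = log₂(4) = 2.0000 bits; with the given probabilities H = 1.5576 bits.
b·(H₀ − H) = 170 × (2.0000 − 1.5576) = 75.20 ms.

75 ms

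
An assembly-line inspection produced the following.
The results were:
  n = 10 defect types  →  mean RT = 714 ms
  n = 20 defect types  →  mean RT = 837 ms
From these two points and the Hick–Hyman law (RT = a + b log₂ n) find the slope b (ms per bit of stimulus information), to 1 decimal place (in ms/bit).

123.0 ms/bit

The slope on a log₂ axis is (837 − 714) / (4.3219 − 3.3219) = 123.000 ms/bit.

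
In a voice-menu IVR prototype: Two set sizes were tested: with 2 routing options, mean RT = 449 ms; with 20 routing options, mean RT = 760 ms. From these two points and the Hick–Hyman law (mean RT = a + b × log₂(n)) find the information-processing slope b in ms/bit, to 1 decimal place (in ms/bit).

93.6 ms/bit

b = (RT₂ − RT₁)/(log₂ n₂ − log₂ n₁) = (760 − 449)/(4.3219 − 1) = 93.620 ms/bit.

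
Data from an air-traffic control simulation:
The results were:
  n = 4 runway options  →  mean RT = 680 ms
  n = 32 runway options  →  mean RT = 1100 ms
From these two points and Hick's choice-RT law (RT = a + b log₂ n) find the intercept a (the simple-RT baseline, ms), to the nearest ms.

The slope on a log₂ axis is (1100 − 680) / (5 − 2) = 140 ms/bit.
a = RT₁ − b·log₂ n₁ = 680 − 140 × 2 = 400.000 ms.

400 ms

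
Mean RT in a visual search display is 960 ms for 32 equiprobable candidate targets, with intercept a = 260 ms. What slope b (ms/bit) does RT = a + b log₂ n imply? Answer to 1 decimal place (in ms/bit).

140.0 ms/bit

b = (960 − 260) / log₂(32) = 700 / 5 = 140.000 ms/bit.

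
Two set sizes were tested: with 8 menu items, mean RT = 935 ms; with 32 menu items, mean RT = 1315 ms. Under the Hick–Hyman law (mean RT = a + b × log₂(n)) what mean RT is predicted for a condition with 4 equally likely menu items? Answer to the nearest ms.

RT is linear in log₂ n, so two points fix the line:
  b = (1315 − 935) / (log₂ 32 − log₂ 8) = 380 / (5 − 3) = 190 ms/bit
  a = 935 − 190 × 3 = 365 ms
Then RT(4) = 365 + 190 × log₂ 4 = 365 + 190 × 2 ≈ 745.000 ms.

745 ms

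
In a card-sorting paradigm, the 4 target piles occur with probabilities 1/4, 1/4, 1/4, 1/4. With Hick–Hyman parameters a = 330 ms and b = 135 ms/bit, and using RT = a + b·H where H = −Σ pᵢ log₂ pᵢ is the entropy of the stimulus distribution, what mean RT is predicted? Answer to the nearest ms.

600 ms

Each term −pᵢ log₂ pᵢ: 0.25·2 + 0.25·2 + 0.25·2 + 0.25·2; summed, H = 2.000 bits.
Mean RT = a + bH = 330 + 135·2.000 = 600.00 ms.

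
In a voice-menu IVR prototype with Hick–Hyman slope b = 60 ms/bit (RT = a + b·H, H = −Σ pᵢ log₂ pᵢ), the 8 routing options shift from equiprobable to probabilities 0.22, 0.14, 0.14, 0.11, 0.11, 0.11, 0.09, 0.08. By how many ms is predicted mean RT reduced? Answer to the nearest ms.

The RT saving is b·ΔH. Equiprobable H₀ = log₂(8) = 3.0000 bits; with the given probabilities H = 2.9298 bits.
b·(H₀ − H) = 60 × (3.0000 − 2.9298) = 4.21 ms.

4 ms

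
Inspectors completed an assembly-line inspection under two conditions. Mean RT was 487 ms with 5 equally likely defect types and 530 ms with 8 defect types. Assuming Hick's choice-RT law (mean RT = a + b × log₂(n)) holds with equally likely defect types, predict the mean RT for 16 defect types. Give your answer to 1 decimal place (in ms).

Fit slope and intercept:
  b = (530 − 487) / (log₂ 8 − log₂ 5) = 43 / (3 − 2.3219) = 63.415 ms/bit
  a = 487 − 63.415 × 2.3219 = 339.755 ms
Then RT(16) = 339.755 + 63.415 × log₂ 16 = 339.755 + 63.415 × 4 ≈ 593.415 ms.

593.4 ms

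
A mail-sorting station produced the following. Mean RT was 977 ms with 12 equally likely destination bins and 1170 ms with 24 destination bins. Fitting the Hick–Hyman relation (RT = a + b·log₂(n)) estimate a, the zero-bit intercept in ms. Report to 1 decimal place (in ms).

b = (RT₂ − RT₁)/(log₂ n₂ − log₂ n₁) = (1170 − 977)/(4.5850 − 3.5850) = 193.000 ms/bit.
Intercept: a = 977 − 193.000·log₂(12) = 285.102 ms.

285.1 ms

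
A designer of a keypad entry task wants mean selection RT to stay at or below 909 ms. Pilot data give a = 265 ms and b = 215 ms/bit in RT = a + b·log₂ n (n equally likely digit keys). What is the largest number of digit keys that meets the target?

Information budget: (909 − 265)/215 = 2.9953 bits, so n ≤ 2^2.9953 = 7.974 → at most 7.

7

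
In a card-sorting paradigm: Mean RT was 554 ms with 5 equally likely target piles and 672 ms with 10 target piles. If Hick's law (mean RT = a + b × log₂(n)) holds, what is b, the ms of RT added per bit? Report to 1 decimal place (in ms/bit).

118.0 ms/bit

b = (RT₂ − RT₁)/(log₂ n₂ − log₂ n₁) = (672 − 554)/(3.3219 − 2.3219) = 118.000 ms/bit.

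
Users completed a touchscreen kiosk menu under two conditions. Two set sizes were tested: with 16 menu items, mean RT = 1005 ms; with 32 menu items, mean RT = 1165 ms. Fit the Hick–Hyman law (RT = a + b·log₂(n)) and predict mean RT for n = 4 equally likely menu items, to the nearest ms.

RT is linear in log₂ n, so two points fix the line:
  b = (1165 − 1005) / (log₂ 32 − log₂ 16) = 160 / (5 − 4) = 160 ms/bit
  a = 1005 − 160 × 4 = 365 ms
Then RT(4) = 365 + 160 × log₂ 4 = 365 + 160 × 2 ≈ 685.000 ms.

685 ms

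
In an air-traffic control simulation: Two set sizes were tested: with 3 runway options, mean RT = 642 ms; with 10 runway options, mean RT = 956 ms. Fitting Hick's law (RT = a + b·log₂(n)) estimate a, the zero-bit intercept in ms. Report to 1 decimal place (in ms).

Slope: b = (956 − 642) / (log₂ 10 − log₂ 3) = 314/1.7370 = 180.775 ms/bit.
a = RT₁ − b·log₂ n₁ = 642 − 180.775 × 1.5850 = 355.478 ms.

355.5 ms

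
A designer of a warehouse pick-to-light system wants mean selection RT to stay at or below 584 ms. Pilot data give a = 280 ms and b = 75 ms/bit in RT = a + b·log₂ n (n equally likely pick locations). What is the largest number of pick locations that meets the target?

Information budget: (584 − 280)/75 = 4.0533 bits, so n ≤ 2^4.0533 = 16.603 → at most 16.

16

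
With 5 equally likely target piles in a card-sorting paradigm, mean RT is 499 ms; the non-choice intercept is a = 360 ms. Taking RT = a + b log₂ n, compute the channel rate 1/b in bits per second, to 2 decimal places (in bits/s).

16.70 bits/s

Choice component = 499 − 360 = 139 ms over log₂(5) = 2.3219 bits.
b = 139 / 2.3219 = 59.864 ms/bit, so 1/b = 16.705 bits/s.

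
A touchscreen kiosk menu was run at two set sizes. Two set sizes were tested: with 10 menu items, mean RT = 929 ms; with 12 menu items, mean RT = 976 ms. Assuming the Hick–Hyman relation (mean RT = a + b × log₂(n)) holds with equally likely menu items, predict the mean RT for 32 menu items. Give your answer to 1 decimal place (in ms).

RT is linear in log₂ n, so two points fix the line:
  b = (976 − 929) / (log₂ 12 − log₂ 10) = 47 / (3.5850 − 3.3219) = 178.684 ms/bit
  a = 929 − 178.684 × 3.3219 = 335.425 ms
Then RT(32) = 335.425 + 178.684 × log₂ 32 = 335.425 + 178.684 × 5 ≈ 1228.844 ms.

1228.8 ms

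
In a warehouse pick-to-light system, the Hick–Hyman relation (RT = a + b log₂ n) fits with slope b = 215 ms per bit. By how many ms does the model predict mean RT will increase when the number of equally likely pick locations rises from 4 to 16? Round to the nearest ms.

Only the slope matters, since a is common to both: ΔRT = b·log₂(n₂/n₁).
log₂(16) − log₂(4) = log₂(16/4) = log₂(4) = 2.
ΔRT = 215 × 2.0000 = 430.000 ms.

430 ms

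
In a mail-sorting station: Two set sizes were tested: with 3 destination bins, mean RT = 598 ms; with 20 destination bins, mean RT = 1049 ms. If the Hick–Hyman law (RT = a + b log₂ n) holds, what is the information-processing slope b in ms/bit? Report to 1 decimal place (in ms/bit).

The slope on a log₂ axis is (1049 − 598) / (4.3219 − 1.5850) = 164.781 ms/bit.

164.8 ms/bit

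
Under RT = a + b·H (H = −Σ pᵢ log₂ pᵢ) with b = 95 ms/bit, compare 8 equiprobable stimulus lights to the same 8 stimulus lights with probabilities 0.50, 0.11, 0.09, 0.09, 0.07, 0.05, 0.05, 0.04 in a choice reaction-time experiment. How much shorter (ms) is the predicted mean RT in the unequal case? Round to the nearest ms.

The RT saving is b·ΔH. Equiprobable H₀ = log₂(8) = 3.0000 bits; with the given probabilities H = 2.3621 bits.
b·(H₀ − H) = 95 × (3.0000 − 2.3621) = 60.60 ms.

61 ms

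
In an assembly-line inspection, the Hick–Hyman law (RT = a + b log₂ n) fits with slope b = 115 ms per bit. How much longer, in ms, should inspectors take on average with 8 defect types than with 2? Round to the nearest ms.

ΔRT = (a + b log₂ n₂) − (a + b log₂ n₁) = b·(log₂ n₂ − log₂ n₁).
log₂(8) − log₂(2) = log₂(8/2) = log₂(4) = 2.
ΔRT = 115 × 2.0000 = 230.000 ms.

230 ms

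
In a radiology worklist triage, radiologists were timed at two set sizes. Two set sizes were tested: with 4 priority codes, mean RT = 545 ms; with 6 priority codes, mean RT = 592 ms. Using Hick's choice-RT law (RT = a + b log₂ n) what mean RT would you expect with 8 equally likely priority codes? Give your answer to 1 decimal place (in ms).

With log₂ n on the abscissa the relation is linear; from the two conditions:
  b = (592 − 545) / (log₂ 6 − log₂ 4) = 47 / (2.5850 − 2) = 80.347 ms/bit
  a = 545 − 80.347 × 2 = 384.306 ms
Then RT(8) = 384.306 + 80.347 × log₂ 8 = 384.306 + 80.347 × 3 ≈ 625.347 ms.

625.3 ms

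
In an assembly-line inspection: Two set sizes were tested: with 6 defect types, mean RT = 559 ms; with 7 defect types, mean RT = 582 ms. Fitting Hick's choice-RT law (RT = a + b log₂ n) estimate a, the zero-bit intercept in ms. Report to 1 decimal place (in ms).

The slope on a log₂ axis is (582 − 559) / (2.8074 − 2.5850) = 103.421 ms/bit.
Intercept: a = 559 − 103.421·log₂(6) = 291.661 ms.

291.7 ms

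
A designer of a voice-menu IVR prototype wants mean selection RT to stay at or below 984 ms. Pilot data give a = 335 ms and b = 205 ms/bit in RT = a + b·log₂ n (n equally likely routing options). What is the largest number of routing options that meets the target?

Information budget: (984 − 335)/205 = 3.1659 bits, so n ≤ 2^3.1659 = 8.975 → at most 8.

8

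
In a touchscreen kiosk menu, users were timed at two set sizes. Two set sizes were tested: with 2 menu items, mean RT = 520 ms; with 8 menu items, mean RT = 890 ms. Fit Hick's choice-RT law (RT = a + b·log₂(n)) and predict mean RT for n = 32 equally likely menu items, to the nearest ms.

1260 ms

With log₂ n on the abscissa the relation is linear; from the two conditions:
  b = (890 − 520) / (log₂ 8 − log₂ 2) = 370 / (3 − 1) = 185 ms/bit
  a = 520 − 185 × 1 = 335 ms
Then RT(32) = 335 + 185 × log₂ 32 = 335 + 185 × 5 ≈ 1260.000 ms.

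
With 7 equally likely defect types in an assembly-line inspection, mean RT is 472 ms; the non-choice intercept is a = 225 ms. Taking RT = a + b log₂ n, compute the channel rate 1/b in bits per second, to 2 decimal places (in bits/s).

11.37 bits/s

Choice component = 472 − 225 = 247 ms over log₂(7) = 2.8074 bits.
b = 247 / 2.8074 = 87.983 ms/bit, so 1/b = 11.366 bits/s.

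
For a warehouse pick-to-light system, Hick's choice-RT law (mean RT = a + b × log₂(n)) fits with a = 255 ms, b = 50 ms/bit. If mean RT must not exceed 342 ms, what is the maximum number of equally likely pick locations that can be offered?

Set 255 + 50·log₂ n ≤ 342 → log₂ n ≤ (342 − 255)/50 = 1.7400.
So n ≤ 2^1.7400 = 3.340; the largest integer n is 3.

3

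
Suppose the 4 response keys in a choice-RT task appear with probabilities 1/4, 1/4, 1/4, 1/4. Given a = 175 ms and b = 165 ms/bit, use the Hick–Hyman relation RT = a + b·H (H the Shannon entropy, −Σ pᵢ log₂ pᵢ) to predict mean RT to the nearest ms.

H = −Σ pᵢ log₂ pᵢ = 0.25·2 + 0.25·2 + 0.25·2 + 0.25·2 = 2.000 bits.
RT = 175 + 165 × 2.000 = 505.00 ms.

505 ms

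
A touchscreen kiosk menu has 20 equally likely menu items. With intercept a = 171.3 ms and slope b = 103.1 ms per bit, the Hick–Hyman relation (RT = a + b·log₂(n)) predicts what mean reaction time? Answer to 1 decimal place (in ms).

616.9 ms

log₂(20) = 4.3219 bits, so RT = 171.3 + 103.1 × 4.3219 ≈ 616.891 ms.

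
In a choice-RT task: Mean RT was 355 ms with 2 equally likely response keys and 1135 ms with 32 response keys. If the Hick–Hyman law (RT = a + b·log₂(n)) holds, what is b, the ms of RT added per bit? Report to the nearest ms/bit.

The slope on a log₂ axis is (1135 − 355) / (5 − 1) = 195 ms/bit.

195 ms/bit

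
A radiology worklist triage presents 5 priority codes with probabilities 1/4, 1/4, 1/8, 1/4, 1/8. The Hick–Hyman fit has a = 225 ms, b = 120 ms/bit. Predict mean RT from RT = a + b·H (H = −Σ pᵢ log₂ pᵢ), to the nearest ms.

Each term −pᵢ log₂ pᵢ: 0.25·2 + 0.25·2 + 0.125·3 + 0.25·2 + 0.125·3; summed, H = 2.250 bits.
Mean RT = a + bH = 225 + 120·2.250 = 495.00 ms.

495 ms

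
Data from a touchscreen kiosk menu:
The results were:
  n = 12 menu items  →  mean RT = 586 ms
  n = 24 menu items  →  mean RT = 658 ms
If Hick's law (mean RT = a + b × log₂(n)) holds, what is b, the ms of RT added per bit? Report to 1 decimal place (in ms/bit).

72.0 ms/bit

Slope: b = (658 − 586) / (log₂ 24 − log₂ 12) = 72/1.0000 = 72.000 ms/bit.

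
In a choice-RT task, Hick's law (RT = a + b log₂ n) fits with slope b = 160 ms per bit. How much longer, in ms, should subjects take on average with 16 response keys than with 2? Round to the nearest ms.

480 ms

The intercept a cancels: ΔRT = b·(log₂ n₂ − log₂ n₁) = b·log₂(n₂/n₁).
log₂(16) − log₂(2) = log₂(16/2) = log₂(8) = 3.
ΔRT = 160 × 3.0000 = 480.000 ms.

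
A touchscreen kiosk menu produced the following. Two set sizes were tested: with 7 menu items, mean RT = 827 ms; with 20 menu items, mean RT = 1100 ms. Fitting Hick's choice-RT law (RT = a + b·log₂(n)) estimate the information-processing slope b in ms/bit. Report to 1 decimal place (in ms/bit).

180.2 ms/bit

Slope: b = (1100 − 827) / (log₂ 20 − log₂ 7) = 273/1.5146 = 180.249 ms/bit.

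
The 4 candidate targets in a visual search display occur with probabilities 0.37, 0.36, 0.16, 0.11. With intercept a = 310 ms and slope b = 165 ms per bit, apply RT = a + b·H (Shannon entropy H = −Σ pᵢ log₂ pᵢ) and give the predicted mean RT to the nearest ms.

Entropy contributions −pᵢ log₂ pᵢ: 0.5307, 0.5306, 0.4230, 0.3503; sum H = 1.8346 bits.
RT = a + bH = 310 + 165·1.8346 = 612.72 ms.

613 ms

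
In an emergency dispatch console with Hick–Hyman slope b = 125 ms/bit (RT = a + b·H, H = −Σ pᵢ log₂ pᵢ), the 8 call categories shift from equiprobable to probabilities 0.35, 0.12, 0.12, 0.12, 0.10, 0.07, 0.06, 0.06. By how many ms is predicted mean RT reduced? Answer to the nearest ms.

35 ms

Equiprobable entropy H₀ = log₂ 8 = 3.0000 bits.
Skewed entropy H = −Σ pᵢ log₂ pᵢ = 2.7191 bits.
ΔRT = b·(H₀ − H) = 125 × 0.2809 = 35.11 ms.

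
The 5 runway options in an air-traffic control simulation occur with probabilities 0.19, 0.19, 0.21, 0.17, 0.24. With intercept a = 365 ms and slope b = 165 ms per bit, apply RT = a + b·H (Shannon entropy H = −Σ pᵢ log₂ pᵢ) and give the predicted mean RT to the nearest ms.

Entropy contributions −pᵢ log₂ pᵢ: 0.4552, 0.4552, 0.4728, 0.4346, 0.4941; sum H = 2.3120 bits.
RT = a + bH = 365 + 165·2.3120 = 746.48 ms.

746 ms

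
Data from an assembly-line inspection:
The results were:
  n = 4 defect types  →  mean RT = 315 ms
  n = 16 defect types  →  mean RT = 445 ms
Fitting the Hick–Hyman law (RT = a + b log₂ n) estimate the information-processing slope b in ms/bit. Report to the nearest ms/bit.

The slope on a log₂ axis is (445 − 315) / (4 − 2) = 65 ms/bit.

65 ms/bit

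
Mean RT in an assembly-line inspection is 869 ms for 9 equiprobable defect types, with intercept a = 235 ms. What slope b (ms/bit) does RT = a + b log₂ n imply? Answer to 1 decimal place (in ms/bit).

9 alternatives carry log₂ 9 = 3.1699 bits; the choice cost is 869 − 235 = 634 ms, so b = 634/3.1699 = 200.005 ms/bit.

200.0 ms/bit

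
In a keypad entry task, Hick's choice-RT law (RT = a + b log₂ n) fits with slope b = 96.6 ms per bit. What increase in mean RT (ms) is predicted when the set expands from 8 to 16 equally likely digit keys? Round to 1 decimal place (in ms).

96.6 ms

Only the slope matters, since a is common to both: ΔRT = b·log₂(n₂/n₁).
log₂(16) − log₂(8) = log₂(16/8) = log₂(2) = 1.
ΔRT = 96.6 × 1.0000 = 96.600 ms.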